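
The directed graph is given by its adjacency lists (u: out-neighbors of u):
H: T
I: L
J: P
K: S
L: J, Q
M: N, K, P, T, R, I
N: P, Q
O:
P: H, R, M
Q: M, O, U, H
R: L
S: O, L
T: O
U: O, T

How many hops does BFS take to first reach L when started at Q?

Level 0: Q
Level 1: H, M, O, U
Level 2: I, K, N, P, R, T
Level 3: L, S
Level 4: J
L first appears at level 3.

3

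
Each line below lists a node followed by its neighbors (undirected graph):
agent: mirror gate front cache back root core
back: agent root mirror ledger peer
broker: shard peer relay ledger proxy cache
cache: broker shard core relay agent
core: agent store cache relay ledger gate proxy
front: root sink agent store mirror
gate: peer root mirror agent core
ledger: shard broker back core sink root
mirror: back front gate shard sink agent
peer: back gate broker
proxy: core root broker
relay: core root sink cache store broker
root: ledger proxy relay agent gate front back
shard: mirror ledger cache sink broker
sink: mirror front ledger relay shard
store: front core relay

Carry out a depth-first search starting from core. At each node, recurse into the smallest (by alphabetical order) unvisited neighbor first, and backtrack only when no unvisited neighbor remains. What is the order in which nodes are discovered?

Visit core
core → agent
agent → back
back → ledger
ledger → broker
broker → cache
cache → relay
relay → root
root → front
front → mirror
mirror → gate
gate → peer
mirror → shard
shard → sink
front → store
root → proxy

core -> agent -> back -> ledger -> broker -> cache -> relay -> root -> front -> mirror -> gate -> peer -> shard -> sink -> store -> proxy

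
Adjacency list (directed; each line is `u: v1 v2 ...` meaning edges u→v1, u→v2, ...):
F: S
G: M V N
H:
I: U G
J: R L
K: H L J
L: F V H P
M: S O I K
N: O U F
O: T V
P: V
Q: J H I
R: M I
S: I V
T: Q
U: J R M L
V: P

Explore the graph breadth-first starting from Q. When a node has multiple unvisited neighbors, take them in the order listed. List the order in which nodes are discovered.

Q, J, H, I, R, L, U, G, M, F, V, P, N, S, O, K, T

Visit Q; enqueue J, H, I → queue [J, H, I]
Visit J; enqueue R, L → queue [H, I, R, L]
Visit H → queue [I, R, L]
Visit I; enqueue U, G → queue [R, L, U, G]
Visit R; enqueue M → queue [L, U, G, M]
Visit L; enqueue F, V, P → queue [U, G, M, F, V, P]
Visit U → queue [G, M, F, V, P]
Visit G; enqueue N → queue [M, F, V, P, N]
Visit M; enqueue S, O, K → queue [F, V, P, N, S, O, K]
Visit F → queue [V, P, N, S, O, K]
Visit V → queue [P, N, S, O, K]
Visit P → queue [N, S, O, K]
Visit N → queue [S, O, K]
Visit S → queue [O, K]
Visit O; enqueue T → queue [K, T]
Visit K → queue [T]
Visit T → queue []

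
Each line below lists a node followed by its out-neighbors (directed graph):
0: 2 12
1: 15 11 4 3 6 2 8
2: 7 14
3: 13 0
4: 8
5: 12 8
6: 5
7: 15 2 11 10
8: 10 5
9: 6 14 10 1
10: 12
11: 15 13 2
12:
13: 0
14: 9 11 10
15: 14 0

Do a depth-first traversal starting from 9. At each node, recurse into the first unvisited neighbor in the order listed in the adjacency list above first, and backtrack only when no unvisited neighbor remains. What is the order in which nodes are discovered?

9 6 5 12 8 10 14 11 15 0 2 7 13 1 4 3

Visit 9
9 → 6
6 → 5
5 → 12
5 → 8
8 → 10
9 → 14
14 → 11
11 → 15
15 → 0
0 → 2
2 → 7
11 → 13
9 → 1
1 → 4
1 → 3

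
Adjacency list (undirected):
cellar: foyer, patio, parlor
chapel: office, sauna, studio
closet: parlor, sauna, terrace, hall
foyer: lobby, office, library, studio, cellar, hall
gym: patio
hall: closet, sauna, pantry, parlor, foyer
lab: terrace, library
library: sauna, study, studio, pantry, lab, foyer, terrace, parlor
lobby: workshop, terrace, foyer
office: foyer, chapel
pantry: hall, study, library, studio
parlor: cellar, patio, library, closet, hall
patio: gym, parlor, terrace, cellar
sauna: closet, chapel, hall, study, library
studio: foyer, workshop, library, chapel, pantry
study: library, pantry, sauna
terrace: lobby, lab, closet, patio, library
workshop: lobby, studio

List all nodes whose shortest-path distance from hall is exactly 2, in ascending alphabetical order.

Level 0: hall
Level 1: closet, foyer, pantry, parlor, sauna
Level 2: cellar, chapel, library, lobby, office, patio, studio, study, terrace
Level 3: gym, lab, workshop

cellar, chapel, library, lobby, office, patio, studio, study, terrace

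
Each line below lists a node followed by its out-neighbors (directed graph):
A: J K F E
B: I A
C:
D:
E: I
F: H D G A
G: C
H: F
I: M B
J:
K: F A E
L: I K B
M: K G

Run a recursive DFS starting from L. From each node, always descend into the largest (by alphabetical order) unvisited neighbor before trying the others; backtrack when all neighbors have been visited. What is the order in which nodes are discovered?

L → K → F → H → G → C → D → A → J → E → I → M → B

Visit L
L → K
K → F
F → H
F → G
G → C
F → D
F → A
A → J
A → E
E → I
I → M
I → B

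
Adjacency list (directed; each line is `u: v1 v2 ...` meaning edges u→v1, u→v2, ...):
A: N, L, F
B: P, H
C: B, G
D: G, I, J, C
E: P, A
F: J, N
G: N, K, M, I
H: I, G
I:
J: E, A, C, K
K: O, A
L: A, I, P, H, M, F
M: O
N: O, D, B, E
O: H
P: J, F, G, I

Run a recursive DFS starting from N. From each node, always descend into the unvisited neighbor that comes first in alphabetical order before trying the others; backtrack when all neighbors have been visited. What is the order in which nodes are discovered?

N B H G I K A F J C E P L M O D

Visit N
N → B
B → H
H → G
G → I
G → K
K → A
A → F
F → J
J → C
J → E
E → P
A → L
L → M
M → O
N → D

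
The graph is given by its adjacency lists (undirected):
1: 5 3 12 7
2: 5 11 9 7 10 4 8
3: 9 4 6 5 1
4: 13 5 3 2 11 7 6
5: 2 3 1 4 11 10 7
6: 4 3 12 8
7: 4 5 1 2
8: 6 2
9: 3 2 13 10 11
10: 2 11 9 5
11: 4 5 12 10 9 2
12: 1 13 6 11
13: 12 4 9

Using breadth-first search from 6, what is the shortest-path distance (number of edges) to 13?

Level 0: 6
Level 1: 3, 4, 8, 12
Level 2: 1, 2, 5, 7, 9, 11, 13
Level 3: 10
13 first appears at level 2.

2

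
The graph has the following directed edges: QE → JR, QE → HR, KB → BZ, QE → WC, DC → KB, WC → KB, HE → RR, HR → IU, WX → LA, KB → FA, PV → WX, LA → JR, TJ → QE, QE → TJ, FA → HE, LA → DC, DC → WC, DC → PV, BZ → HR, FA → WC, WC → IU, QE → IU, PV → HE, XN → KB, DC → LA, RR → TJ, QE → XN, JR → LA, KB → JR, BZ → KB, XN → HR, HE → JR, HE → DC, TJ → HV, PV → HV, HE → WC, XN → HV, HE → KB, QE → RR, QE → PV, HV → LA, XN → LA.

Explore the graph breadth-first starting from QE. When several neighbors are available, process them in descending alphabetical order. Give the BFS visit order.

QE -> XN -> WC -> TJ -> RR -> PV -> JR -> IU -> HR -> LA -> KB -> HV -> WX -> HE -> DC -> FA -> BZ

Visit QE; enqueue XN, WC, TJ, RR, PV, JR, IU, HR → queue [XN, WC, TJ, RR, PV, JR, IU, HR]
Visit XN; enqueue LA, KB, HV → queue [WC, TJ, RR, PV, JR, IU, HR, LA, KB, HV]
Visit WC → queue [TJ, RR, PV, JR, IU, HR, LA, KB, HV]
Visit TJ → queue [RR, PV, JR, IU, HR, LA, KB, HV]
Visit RR → queue [PV, JR, IU, HR, LA, KB, HV]
Visit PV; enqueue WX, HE → queue [JR, IU, HR, LA, KB, HV, WX, HE]
Visit JR → queue [IU, HR, LA, KB, HV, WX, HE]
Visit IU → queue [HR, LA, KB, HV, WX, HE]
Visit HR → queue [LA, KB, HV, WX, HE]
Visit LA; enqueue DC → queue [KB, HV, WX, HE, DC]
Visit KB; enqueue FA, BZ → queue [HV, WX, HE, DC, FA, BZ]
Visit HV → queue [WX, HE, DC, FA, BZ]
Visit WX → queue [HE, DC, FA, BZ]
Visit HE → queue [DC, FA, BZ]
Visit DC → queue [FA, BZ]
Visit FA → queue [BZ]
Visit BZ → queue []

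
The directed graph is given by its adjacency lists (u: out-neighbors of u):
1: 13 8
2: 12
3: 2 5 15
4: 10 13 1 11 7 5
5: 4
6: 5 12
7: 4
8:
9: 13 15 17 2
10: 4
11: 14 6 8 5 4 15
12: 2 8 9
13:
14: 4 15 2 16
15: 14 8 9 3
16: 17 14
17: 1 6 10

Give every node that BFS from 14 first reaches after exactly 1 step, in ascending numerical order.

Level 0: 14
Level 1: 2, 4, 15, 16
Level 2: 1, 3, 5, 7, 8, 9, 10, 11, 12, 13, 17
Level 3: 6

2, 4, 15, 16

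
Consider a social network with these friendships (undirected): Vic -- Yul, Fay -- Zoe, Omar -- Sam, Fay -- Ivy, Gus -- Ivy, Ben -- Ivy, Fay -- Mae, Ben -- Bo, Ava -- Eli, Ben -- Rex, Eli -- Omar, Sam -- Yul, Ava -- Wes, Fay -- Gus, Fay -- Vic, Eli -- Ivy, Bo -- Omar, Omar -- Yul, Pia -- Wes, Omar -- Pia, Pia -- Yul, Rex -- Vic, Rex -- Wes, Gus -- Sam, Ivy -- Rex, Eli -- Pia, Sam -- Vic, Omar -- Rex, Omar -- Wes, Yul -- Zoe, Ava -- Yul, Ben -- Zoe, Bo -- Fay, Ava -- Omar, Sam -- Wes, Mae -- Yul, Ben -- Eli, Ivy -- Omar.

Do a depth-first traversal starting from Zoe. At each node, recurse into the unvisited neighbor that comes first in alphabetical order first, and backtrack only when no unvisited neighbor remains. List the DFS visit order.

Visit Zoe
Zoe → Ben
Ben → Bo
Bo → Fay
Fay → Gus
Gus → Ivy
Ivy → Eli
Eli → Ava
Ava → Omar
Omar → Pia
Pia → Wes
Wes → Rex
Rex → Vic
Vic → Sam
Sam → Yul
Yul → Mae

Zoe, Ben, Bo, Fay, Gus, Ivy, Eli, Ava, Omar, Pia, Wes, Rex, Vic, Sam, Yul, Mae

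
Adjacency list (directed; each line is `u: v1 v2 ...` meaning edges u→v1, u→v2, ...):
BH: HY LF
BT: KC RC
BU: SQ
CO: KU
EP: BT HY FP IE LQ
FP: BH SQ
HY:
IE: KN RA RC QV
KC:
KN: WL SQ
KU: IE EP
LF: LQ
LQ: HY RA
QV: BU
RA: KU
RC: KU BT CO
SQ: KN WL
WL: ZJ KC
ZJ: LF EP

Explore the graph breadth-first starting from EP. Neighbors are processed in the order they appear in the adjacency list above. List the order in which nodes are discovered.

EP BT HY FP IE LQ KC RC BH SQ KN RA QV KU CO LF WL BU ZJ

Visit EP; enqueue BT, HY, FP, IE, LQ → queue [BT, HY, FP, IE, LQ]
Visit BT; enqueue KC, RC → queue [HY, FP, IE, LQ, KC, RC]
Visit HY → queue [FP, IE, LQ, KC, RC]
Visit FP; enqueue BH, SQ → queue [IE, LQ, KC, RC, BH, SQ]
Visit IE; enqueue KN, RA, QV → queue [LQ, KC, RC, BH, SQ, KN, RA, QV]
Visit LQ → queue [KC, RC, BH, SQ, KN, RA, QV]
Visit KC → queue [RC, BH, SQ, KN, RA, QV]
Visit RC; enqueue KU, CO → queue [BH, SQ, KN, RA, QV, KU, CO]
Visit BH; enqueue LF → queue [SQ, KN, RA, QV, KU, CO, LF]
Visit SQ; enqueue WL → queue [KN, RA, QV, KU, CO, LF, WL]
Visit KN → queue [RA, QV, KU, CO, LF, WL]
Visit RA → queue [QV, KU, CO, LF, WL]
Visit QV; enqueue BU → queue [KU, CO, LF, WL, BU]
Visit KU → queue [CO, LF, WL, BU]
Visit CO → queue [LF, WL, BU]
Visit LF → queue [WL, BU]
Visit WL; enqueue ZJ → queue [BU, ZJ]
Visit BU → queue [ZJ]
Visit ZJ → queue []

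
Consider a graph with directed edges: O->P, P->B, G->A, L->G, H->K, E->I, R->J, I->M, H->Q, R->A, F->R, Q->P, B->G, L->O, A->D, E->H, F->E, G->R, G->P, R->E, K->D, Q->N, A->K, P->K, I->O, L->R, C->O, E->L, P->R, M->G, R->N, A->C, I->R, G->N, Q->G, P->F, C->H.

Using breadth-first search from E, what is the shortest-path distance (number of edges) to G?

Level 0: E
Level 1: H, I, L
Level 2: G, K, M, O, Q, R
Level 3: A, D, J, N, P
Level 4: B, C, F
G first appears at level 2.

2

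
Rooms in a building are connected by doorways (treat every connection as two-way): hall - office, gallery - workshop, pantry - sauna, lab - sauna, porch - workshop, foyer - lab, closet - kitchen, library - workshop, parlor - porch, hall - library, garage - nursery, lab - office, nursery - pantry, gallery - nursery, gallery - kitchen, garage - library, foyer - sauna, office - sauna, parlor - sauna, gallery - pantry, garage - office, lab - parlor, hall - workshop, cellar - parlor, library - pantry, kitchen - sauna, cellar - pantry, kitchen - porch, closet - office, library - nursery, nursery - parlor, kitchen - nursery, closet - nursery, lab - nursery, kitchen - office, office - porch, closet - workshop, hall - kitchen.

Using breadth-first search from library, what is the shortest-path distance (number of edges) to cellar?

2

Level 0: library
Level 1: garage, hall, nursery, pantry, workshop
Level 2: cellar, closet, gallery, kitchen, lab, office, parlor, porch, sauna
Level 3: foyer
cellar first appears at level 2.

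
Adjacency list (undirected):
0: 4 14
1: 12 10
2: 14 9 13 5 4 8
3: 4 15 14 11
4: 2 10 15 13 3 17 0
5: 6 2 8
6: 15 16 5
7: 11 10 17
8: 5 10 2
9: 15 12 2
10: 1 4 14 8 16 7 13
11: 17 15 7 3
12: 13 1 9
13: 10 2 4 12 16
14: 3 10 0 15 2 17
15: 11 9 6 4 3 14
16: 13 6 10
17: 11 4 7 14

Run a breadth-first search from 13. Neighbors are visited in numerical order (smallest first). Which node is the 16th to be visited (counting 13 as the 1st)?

7

Visit 13; enqueue 2, 4, 10, 12, 16 → queue [2, 4, 10, 12, 16]
Visit 2; enqueue 5, 8, 9, 14 → queue [4, 10, 12, 16, 5, 8, 9, 14]
Visit 4; enqueue 0, 3, 15, 17 → queue [10, 12, 16, 5, 8, 9, 14, 0, 3, 15, 17]
Visit 10; enqueue 1, 7 → queue [12, 16, 5, 8, 9, 14, 0, 3, 15, 17, 1, 7]
Visit 12 → queue [16, 5, 8, 9, 14, 0, 3, 15, 17, 1, 7]
Visit 16; enqueue 6 → queue [5, 8, 9, 14, 0, 3, 15, 17, 1, 7, 6]
Visit 5 → queue [8, 9, 14, 0, 3, 15, 17, 1, 7, 6]
Visit 8 → queue [9, 14, 0, 3, 15, 17, 1, 7, 6]
Visit 9 → queue [14, 0, 3, 15, 17, 1, 7, 6]
Visit 14 → queue [0, 3, 15, 17, 1, 7, 6]
Visit 0 → queue [3, 15, 17, 1, 7, 6]
Visit 3; enqueue 11 → queue [15, 17, 1, 7, 6, 11]
Visit 15 → queue [17, 1, 7, 6, 11]
Visit 17 → queue [1, 7, 6, 11]
Visit 1 → queue [7, 6, 11]
Visit 7 → queue [6, 11]
Visit 6 → queue [11]
Visit 11 → queue []

Visit order: 13, 2, 4, 10, 12, 16, 5, 8, 9, 14, 0, 3, 15, 17, 1, 7, 6, 11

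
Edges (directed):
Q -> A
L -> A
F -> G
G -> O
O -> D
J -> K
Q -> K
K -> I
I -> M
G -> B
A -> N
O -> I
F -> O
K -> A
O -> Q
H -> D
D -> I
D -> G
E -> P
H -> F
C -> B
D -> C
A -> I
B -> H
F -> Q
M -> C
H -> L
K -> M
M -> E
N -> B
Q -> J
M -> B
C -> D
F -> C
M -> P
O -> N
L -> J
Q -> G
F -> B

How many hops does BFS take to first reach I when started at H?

Level 0: H
Level 1: D, F, L
Level 2: A, B, C, G, I, J, O, Q
Level 3: K, M, N
Level 4: E, P
I first appears at level 2.

2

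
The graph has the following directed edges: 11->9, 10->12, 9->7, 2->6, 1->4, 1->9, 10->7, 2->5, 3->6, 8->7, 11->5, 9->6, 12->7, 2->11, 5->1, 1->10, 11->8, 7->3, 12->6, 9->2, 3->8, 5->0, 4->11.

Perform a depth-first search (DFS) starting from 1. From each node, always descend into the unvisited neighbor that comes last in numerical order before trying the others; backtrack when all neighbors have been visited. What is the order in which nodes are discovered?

1 -> 10 -> 12 -> 7 -> 3 -> 8 -> 6 -> 9 -> 2 -> 11 -> 5 -> 0 -> 4

Visit 1
1 → 10
10 → 12
12 → 7
7 → 3
3 → 8
3 → 6
1 → 9
9 → 2
2 → 11
11 → 5
5 → 0
1 → 4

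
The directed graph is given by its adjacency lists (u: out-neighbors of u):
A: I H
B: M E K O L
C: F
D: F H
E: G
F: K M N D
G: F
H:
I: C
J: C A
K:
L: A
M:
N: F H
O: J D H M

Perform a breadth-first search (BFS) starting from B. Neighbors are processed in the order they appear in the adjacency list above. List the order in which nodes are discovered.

B, M, E, K, O, L, G, J, D, H, A, F, C, I, N

Visit B; enqueue M, E, K, O, L → queue [M, E, K, O, L]
Visit M → queue [E, K, O, L]
Visit E; enqueue G → queue [K, O, L, G]
Visit K → queue [O, L, G]
Visit O; enqueue J, D, H → queue [L, G, J, D, H]
Visit L; enqueue A → queue [G, J, D, H, A]
Visit G; enqueue F → queue [J, D, H, A, F]
Visit J; enqueue C → queue [D, H, A, F, C]
Visit D → queue [H, A, F, C]
Visit H → queue [A, F, C]
Visit A; enqueue I → queue [F, C, I]
Visit F; enqueue N → queue [C, I, N]
Visit C → queue [I, N]
Visit I → queue [N]
Visit N → queue []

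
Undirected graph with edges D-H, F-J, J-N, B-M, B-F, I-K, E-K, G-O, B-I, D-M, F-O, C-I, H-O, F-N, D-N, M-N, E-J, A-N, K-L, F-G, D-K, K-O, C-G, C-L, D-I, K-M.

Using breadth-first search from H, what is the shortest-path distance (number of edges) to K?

Level 0: H
Level 1: D, O
Level 2: F, G, I, K, M, N
Level 3: A, B, C, E, J, L
K first appears at level 2.

2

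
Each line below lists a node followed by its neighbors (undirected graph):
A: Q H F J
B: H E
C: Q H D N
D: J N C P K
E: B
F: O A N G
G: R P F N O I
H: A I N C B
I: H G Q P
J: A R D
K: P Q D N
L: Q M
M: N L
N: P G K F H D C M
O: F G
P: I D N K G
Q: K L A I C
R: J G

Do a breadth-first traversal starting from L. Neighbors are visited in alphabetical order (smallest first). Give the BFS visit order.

Visit L; enqueue M, Q → queue [M, Q]
Visit M; enqueue N → queue [Q, N]
Visit Q; enqueue A, C, I, K → queue [N, A, C, I, K]
Visit N; enqueue D, F, G, H, P → queue [A, C, I, K, D, F, G, H, P]
Visit A; enqueue J → queue [C, I, K, D, F, G, H, P, J]
Visit C → queue [I, K, D, F, G, H, P, J]
Visit I → queue [K, D, F, G, H, P, J]
Visit K → queue [D, F, G, H, P, J]
Visit D → queue [F, G, H, P, J]
Visit F; enqueue O → queue [G, H, P, J, O]
Visit G; enqueue R → queue [H, P, J, O, R]
Visit H; enqueue B → queue [P, J, O, R, B]
Visit P → queue [J, O, R, B]
Visit J → queue [O, R, B]
Visit O → queue [R, B]
Visit R → queue [B]
Visit B; enqueue E → queue [E]
Visit E → queue []

L, M, Q, N, A, C, I, K, D, F, G, H, P, J, O, R, B, E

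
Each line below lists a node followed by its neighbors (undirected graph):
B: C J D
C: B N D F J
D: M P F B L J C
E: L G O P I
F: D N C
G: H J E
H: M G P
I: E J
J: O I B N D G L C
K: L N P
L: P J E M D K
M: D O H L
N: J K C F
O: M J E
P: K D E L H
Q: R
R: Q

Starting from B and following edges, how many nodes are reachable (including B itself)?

BFS from B visits: B, C, J, D, N, F, O, I, G, L, M, P, K, E, H
Reachable nodes: 15 of 17 total.

15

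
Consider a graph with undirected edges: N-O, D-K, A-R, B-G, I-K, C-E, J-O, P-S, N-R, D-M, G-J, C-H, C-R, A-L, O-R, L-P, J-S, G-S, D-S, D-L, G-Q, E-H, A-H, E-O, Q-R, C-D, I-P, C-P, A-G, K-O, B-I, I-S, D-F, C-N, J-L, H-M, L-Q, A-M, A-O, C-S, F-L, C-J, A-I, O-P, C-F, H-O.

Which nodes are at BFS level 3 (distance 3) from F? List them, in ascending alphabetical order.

G, I, O

Level 0: F
Level 1: C, D, L
Level 2: A, E, H, J, K, M, N, P, Q, R, S
Level 3: G, I, O
Level 4: B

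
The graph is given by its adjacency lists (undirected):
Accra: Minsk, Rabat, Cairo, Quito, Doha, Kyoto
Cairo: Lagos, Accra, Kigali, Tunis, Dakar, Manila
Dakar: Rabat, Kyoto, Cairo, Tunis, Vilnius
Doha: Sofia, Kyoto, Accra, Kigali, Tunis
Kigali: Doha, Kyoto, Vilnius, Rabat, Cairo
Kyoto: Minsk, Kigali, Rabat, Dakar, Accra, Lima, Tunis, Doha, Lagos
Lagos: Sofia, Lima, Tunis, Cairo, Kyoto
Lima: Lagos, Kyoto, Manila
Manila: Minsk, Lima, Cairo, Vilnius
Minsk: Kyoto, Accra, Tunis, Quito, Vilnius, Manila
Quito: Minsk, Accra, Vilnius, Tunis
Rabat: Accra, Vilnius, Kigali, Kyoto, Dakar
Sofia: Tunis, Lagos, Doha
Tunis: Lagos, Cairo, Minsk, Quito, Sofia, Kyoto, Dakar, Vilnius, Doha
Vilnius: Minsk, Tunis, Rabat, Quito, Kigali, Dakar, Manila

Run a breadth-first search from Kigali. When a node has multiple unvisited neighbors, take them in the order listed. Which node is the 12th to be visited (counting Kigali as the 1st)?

Visit Kigali; enqueue Doha, Kyoto, Vilnius, Rabat, Cairo → queue [Doha, Kyoto, Vilnius, Rabat, Cairo]
Visit Doha; enqueue Sofia, Accra, Tunis → queue [Kyoto, Vilnius, Rabat, Cairo, Sofia, Accra, Tunis]
Visit Kyoto; enqueue Minsk, Dakar, Lima, Lagos → queue [Vilnius, Rabat, Cairo, Sofia, Accra, Tunis, Minsk, Dakar, Lima, Lagos]
Visit Vilnius; enqueue Quito, Manila → queue [Rabat, Cairo, Sofia, Accra, Tunis, Minsk, Dakar, Lima, Lagos, Quito, Manila]
Visit Rabat → queue [Cairo, Sofia, Accra, Tunis, Minsk, Dakar, Lima, Lagos, Quito, Manila]
Visit Cairo → queue [Sofia, Accra, Tunis, Minsk, Dakar, Lima, Lagos, Quito, Manila]
Visit Sofia → queue [Accra, Tunis, Minsk, Dakar, Lima, Lagos, Quito, Manila]
Visit Accra → queue [Tunis, Minsk, Dakar, Lima, Lagos, Quito, Manila]
Visit Tunis → queue [Minsk, Dakar, Lima, Lagos, Quito, Manila]
Visit Minsk → queue [Dakar, Lima, Lagos, Quito, Manila]
Visit Dakar → queue [Lima, Lagos, Quito, Manila]
Visit Lima → queue [Lagos, Quito, Manila]
Visit Lagos → queue [Quito, Manila]
Visit Quito → queue [Manila]
Visit Manila → queue []

Visit order: Kigali, Doha, Kyoto, Vilnius, Rabat, Cairo, Sofia, Accra, Tunis, Minsk, Dakar, Lima, Lagos, Quito, Manila

Lima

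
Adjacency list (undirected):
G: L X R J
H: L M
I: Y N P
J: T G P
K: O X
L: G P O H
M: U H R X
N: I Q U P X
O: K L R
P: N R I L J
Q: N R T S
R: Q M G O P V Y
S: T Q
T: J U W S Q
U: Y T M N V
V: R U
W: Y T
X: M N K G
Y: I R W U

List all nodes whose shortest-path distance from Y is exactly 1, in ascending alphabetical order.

I, R, U, W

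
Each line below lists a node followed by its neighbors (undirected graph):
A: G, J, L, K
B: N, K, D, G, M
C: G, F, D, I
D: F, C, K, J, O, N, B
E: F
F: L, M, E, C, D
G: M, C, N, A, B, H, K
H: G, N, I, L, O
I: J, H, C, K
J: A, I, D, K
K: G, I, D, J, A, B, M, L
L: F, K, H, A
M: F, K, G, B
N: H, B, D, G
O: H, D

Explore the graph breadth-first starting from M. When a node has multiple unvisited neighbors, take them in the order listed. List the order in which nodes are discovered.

M F K G B L E C D I J A N H O

Visit M; enqueue F, K, G, B → queue [F, K, G, B]
Visit F; enqueue L, E, C, D → queue [K, G, B, L, E, C, D]
Visit K; enqueue I, J, A → queue [G, B, L, E, C, D, I, J, A]
Visit G; enqueue N, H → queue [B, L, E, C, D, I, J, A, N, H]
Visit B → queue [L, E, C, D, I, J, A, N, H]
Visit L → queue [E, C, D, I, J, A, N, H]
Visit E → queue [C, D, I, J, A, N, H]
Visit C → queue [D, I, J, A, N, H]
Visit D; enqueue O → queue [I, J, A, N, H, O]
Visit I → queue [J, A, N, H, O]
Visit J → queue [A, N, H, O]
Visit A → queue [N, H, O]
Visit N → queue [H, O]
Visit H → queue [O]
Visit O → queue []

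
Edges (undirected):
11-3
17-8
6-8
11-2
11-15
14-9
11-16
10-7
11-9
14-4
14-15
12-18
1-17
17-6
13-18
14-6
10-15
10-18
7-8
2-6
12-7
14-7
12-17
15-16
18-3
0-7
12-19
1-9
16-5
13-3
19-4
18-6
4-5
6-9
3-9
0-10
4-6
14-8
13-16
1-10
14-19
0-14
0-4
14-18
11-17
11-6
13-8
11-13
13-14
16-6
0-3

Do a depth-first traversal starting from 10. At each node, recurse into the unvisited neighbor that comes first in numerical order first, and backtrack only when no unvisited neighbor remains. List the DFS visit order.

Visit 10
10 → 0
0 → 3
3 → 9
9 → 1
1 → 17
17 → 6
6 → 2
2 → 11
11 → 13
13 → 8
8 → 7
7 → 12
12 → 18
18 → 14
14 → 4
4 → 5
5 → 16
16 → 15
4 → 19

10 0 3 9 1 17 6 2 11 13 8 7 12 18 14 4 5 16 15 19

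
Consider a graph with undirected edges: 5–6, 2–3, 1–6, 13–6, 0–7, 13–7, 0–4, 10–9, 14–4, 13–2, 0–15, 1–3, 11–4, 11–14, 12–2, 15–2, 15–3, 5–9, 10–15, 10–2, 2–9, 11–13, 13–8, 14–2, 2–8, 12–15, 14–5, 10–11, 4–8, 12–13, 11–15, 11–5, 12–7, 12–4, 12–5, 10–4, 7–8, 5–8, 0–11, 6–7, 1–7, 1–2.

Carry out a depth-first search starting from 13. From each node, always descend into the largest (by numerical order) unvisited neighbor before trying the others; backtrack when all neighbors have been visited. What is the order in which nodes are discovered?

13, 12, 15, 11, 14, 5, 9, 10, 4, 8, 7, 6, 1, 3, 2, 0

Visit 13
13 → 12
12 → 15
15 → 11
11 → 14
14 → 5
5 → 9
9 → 10
10 → 4
4 → 8
8 → 7
7 → 6
6 → 1
1 → 3
3 → 2
7 → 0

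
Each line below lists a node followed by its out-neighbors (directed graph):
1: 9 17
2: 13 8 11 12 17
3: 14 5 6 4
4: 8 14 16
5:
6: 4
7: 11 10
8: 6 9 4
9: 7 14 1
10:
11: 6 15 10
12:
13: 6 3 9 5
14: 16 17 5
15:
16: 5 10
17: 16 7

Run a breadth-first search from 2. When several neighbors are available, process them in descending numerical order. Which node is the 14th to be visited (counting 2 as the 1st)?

10

Visit 2; enqueue 17, 13, 12, 11, 8 → queue [17, 13, 12, 11, 8]
Visit 17; enqueue 16, 7 → queue [13, 12, 11, 8, 16, 7]
Visit 13; enqueue 9, 6, 5, 3 → queue [12, 11, 8, 16, 7, 9, 6, 5, 3]
Visit 12 → queue [11, 8, 16, 7, 9, 6, 5, 3]
Visit 11; enqueue 15, 10 → queue [8, 16, 7, 9, 6, 5, 3, 15, 10]
Visit 8; enqueue 4 → queue [16, 7, 9, 6, 5, 3, 15, 10, 4]
Visit 16 → queue [7, 9, 6, 5, 3, 15, 10, 4]
Visit 7 → queue [9, 6, 5, 3, 15, 10, 4]
Visit 9; enqueue 14, 1 → queue [6, 5, 3, 15, 10, 4, 14, 1]
Visit 6 → queue [5, 3, 15, 10, 4, 14, 1]
Visit 5 → queue [3, 15, 10, 4, 14, 1]
Visit 3 → queue [15, 10, 4, 14, 1]
Visit 15 → queue [10, 4, 14, 1]
Visit 10 → queue [4, 14, 1]
Visit 4 → queue [14, 1]
Visit 14 → queue [1]
Visit 1 → queue []

Visit order: 2, 17, 13, 12, 11, 8, 16, 7, 9, 6, 5, 3, 15, 10, 4, 14, 1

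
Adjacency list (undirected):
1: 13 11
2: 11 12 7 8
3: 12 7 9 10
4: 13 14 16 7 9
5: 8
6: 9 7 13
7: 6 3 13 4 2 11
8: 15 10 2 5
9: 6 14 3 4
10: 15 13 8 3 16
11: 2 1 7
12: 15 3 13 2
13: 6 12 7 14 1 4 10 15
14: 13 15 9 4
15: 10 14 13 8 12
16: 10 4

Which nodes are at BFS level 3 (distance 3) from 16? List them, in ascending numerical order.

Level 0: 16
Level 1: 4, 10
Level 2: 3, 7, 8, 9, 13, 14, 15
Level 3: 1, 2, 5, 6, 11, 12

1, 2, 5, 6, 11, 12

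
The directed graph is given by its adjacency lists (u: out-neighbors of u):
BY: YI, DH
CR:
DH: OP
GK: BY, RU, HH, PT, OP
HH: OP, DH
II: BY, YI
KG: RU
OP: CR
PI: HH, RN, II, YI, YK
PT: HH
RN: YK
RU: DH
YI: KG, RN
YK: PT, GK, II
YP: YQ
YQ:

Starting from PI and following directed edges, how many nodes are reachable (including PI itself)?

BFS from PI visits: PI, HH, RN, II, YI, YK, OP, DH, BY, KG, PT, GK, CR, RU
Reachable nodes: 14 of 16 total.

14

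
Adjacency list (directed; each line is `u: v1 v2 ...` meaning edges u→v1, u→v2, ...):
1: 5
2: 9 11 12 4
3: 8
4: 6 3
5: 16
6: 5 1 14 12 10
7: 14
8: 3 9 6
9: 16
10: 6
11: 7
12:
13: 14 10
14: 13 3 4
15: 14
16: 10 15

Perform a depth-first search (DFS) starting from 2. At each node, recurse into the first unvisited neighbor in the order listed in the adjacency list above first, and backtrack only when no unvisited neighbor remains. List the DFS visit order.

Visit 2
2 → 9
9 → 16
16 → 10
10 → 6
6 → 5
6 → 1
6 → 14
14 → 13
14 → 3
3 → 8
14 → 4
6 → 12
16 → 15
2 → 11
11 → 7

2, 9, 16, 10, 6, 5, 1, 14, 13, 3, 8, 4, 12, 15, 11, 7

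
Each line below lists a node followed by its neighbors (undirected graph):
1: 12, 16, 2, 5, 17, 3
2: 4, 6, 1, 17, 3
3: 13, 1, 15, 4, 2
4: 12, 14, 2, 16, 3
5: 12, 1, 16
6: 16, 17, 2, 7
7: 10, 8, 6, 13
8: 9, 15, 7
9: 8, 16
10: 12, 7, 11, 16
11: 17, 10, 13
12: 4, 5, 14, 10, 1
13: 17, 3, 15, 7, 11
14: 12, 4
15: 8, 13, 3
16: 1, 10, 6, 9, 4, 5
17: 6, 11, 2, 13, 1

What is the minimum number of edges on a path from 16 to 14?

2

Level 0: 16
Level 1: 1, 4, 5, 6, 9, 10
Level 2: 2, 3, 7, 8, 11, 12, 14, 17
Level 3: 13, 15
14 first appears at level 2.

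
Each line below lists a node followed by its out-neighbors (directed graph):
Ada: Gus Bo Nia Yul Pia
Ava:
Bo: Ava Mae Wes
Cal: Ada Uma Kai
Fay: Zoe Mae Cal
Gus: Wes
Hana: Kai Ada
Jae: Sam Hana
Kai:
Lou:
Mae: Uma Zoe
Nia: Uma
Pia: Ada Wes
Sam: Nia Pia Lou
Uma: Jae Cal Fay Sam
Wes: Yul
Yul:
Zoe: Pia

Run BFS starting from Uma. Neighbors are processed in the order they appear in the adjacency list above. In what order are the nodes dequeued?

Uma, Jae, Cal, Fay, Sam, Hana, Ada, Kai, Zoe, Mae, Nia, Pia, Lou, Gus, Bo, Yul, Wes, Ava

Visit Uma; enqueue Jae, Cal, Fay, Sam → queue [Jae, Cal, Fay, Sam]
Visit Jae; enqueue Hana → queue [Cal, Fay, Sam, Hana]
Visit Cal; enqueue Ada, Kai → queue [Fay, Sam, Hana, Ada, Kai]
Visit Fay; enqueue Zoe, Mae → queue [Sam, Hana, Ada, Kai, Zoe, Mae]
Visit Sam; enqueue Nia, Pia, Lou → queue [Hana, Ada, Kai, Zoe, Mae, Nia, Pia, Lou]
Visit Hana → queue [Ada, Kai, Zoe, Mae, Nia, Pia, Lou]
Visit Ada; enqueue Gus, Bo, Yul → queue [Kai, Zoe, Mae, Nia, Pia, Lou, Gus, Bo, Yul]
Visit Kai → queue [Zoe, Mae, Nia, Pia, Lou, Gus, Bo, Yul]
Visit Zoe → queue [Mae, Nia, Pia, Lou, Gus, Bo, Yul]
Visit Mae → queue [Nia, Pia, Lou, Gus, Bo, Yul]
Visit Nia → queue [Pia, Lou, Gus, Bo, Yul]
Visit Pia; enqueue Wes → queue [Lou, Gus, Bo, Yul, Wes]
Visit Lou → queue [Gus, Bo, Yul, Wes]
Visit Gus → queue [Bo, Yul, Wes]
Visit Bo; enqueue Ava → queue [Yul, Wes, Ava]
Visit Yul → queue [Wes, Ava]
Visit Wes → queue [Ava]
Visit Ava → queue []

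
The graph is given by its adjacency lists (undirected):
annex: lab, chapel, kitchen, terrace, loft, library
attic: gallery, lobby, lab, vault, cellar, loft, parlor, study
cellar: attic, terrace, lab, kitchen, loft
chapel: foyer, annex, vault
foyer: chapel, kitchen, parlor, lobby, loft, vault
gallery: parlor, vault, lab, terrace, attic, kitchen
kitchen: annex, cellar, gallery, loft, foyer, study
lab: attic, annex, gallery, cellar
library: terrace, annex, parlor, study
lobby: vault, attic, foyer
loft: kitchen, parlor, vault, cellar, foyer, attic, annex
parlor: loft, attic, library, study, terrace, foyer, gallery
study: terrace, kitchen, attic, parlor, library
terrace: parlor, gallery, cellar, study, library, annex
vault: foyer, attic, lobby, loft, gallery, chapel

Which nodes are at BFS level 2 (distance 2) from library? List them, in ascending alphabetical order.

Level 0: library
Level 1: annex, parlor, study, terrace
Level 2: attic, cellar, chapel, foyer, gallery, kitchen, lab, loft
Level 3: lobby, vault

attic, cellar, chapel, foyer, gallery, kitchen, lab, loft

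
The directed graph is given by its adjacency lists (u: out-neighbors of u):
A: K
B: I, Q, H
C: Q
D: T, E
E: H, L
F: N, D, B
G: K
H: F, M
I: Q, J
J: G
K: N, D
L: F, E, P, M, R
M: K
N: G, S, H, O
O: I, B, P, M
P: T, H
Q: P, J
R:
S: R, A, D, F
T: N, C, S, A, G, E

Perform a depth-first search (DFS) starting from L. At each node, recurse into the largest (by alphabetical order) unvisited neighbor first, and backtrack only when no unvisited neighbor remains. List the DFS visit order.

L R P T S F N O M K D E H I Q J G B A C

Visit L
L → R
L → P
P → T
T → S
S → F
F → N
N → O
O → M
M → K
K → D
D → E
E → H
O → I
I → Q
Q → J
J → G
O → B
S → A
T → C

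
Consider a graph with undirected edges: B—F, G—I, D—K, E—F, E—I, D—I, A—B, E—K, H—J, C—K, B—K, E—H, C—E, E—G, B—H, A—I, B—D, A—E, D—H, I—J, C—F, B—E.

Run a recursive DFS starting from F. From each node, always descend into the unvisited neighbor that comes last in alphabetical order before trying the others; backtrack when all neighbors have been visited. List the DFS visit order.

F, E, K, D, I, J, H, B, A, G, C

Visit F
F → E
E → K
K → D
D → I
I → J
J → H
H → B
B → A
I → G
K → C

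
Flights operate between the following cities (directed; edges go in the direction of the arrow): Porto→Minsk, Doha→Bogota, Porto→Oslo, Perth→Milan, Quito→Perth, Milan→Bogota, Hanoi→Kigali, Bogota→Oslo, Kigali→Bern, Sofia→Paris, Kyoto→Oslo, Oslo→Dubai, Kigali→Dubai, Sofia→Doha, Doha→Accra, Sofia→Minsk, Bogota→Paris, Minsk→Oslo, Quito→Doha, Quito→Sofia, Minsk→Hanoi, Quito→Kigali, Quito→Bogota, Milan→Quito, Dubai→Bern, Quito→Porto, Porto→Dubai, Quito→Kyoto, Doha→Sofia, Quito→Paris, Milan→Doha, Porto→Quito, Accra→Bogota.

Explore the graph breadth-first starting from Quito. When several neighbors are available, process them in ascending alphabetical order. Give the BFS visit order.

Visit Quito; enqueue Bogota, Doha, Kigali, Kyoto, Paris, Perth, Porto, Sofia → queue [Bogota, Doha, Kigali, Kyoto, Paris, Perth, Porto, Sofia]
Visit Bogota; enqueue Oslo → queue [Doha, Kigali, Kyoto, Paris, Perth, Porto, Sofia, Oslo]
Visit Doha; enqueue Accra → queue [Kigali, Kyoto, Paris, Perth, Porto, Sofia, Oslo, Accra]
Visit Kigali; enqueue Bern, Dubai → queue [Kyoto, Paris, Perth, Porto, Sofia, Oslo, Accra, Bern, Dubai]
Visit Kyoto → queue [Paris, Perth, Porto, Sofia, Oslo, Accra, Bern, Dubai]
Visit Paris → queue [Perth, Porto, Sofia, Oslo, Accra, Bern, Dubai]
Visit Perth; enqueue Milan → queue [Porto, Sofia, Oslo, Accra, Bern, Dubai, Milan]
Visit Porto; enqueue Minsk → queue [Sofia, Oslo, Accra, Bern, Dubai, Milan, Minsk]
Visit Sofia → queue [Oslo, Accra, Bern, Dubai, Milan, Minsk]
Visit Oslo → queue [Accra, Bern, Dubai, Milan, Minsk]
Visit Accra → queue [Bern, Dubai, Milan, Minsk]
Visit Bern → queue [Dubai, Milan, Minsk]
Visit Dubai → queue [Milan, Minsk]
Visit Milan → queue [Minsk]
Visit Minsk; enqueue Hanoi → queue [Hanoi]
Visit Hanoi → queue []

Quito, Bogota, Doha, Kigali, Kyoto, Paris, Perth, Porto, Sofia, Oslo, Accra, Bern, Dubai, Milan, Minsk, Hanoi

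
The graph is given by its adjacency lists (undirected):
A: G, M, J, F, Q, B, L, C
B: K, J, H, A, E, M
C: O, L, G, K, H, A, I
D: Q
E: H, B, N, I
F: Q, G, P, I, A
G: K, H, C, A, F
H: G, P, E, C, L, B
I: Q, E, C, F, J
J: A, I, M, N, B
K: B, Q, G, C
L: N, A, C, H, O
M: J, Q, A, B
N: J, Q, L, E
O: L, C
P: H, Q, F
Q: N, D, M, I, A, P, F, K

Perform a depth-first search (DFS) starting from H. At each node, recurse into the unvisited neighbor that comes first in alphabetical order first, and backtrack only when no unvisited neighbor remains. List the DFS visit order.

H, B, A, C, G, F, I, E, N, J, M, Q, D, K, P, L, O

Visit H
H → B
B → A
A → C
C → G
G → F
F → I
I → E
E → N
N → J
J → M
M → Q
Q → D
Q → K
Q → P
N → L
L → O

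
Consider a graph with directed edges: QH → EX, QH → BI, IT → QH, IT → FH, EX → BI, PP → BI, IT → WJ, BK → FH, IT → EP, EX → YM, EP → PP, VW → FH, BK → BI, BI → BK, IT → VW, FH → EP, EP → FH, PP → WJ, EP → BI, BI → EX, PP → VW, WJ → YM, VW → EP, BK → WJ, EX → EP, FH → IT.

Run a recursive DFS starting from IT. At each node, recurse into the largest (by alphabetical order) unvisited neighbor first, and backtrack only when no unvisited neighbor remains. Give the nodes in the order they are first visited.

Visit IT
IT → WJ
WJ → YM
IT → VW
VW → FH
FH → EP
EP → PP
PP → BI
BI → EX
BI → BK
IT → QH

IT → WJ → YM → VW → FH → EP → PP → BI → EX → BK → QH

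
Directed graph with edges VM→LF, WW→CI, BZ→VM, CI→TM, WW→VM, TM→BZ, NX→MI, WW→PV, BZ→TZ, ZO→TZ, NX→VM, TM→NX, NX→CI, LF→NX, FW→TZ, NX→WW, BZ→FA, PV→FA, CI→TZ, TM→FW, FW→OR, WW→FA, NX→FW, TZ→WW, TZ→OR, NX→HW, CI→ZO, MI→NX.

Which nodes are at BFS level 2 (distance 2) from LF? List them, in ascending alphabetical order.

Level 0: LF
Level 1: NX
Level 2: CI, FW, HW, MI, VM, WW
Level 3: FA, OR, PV, TM, TZ, ZO
Level 4: BZ

CI, FW, HW, MI, VM, WW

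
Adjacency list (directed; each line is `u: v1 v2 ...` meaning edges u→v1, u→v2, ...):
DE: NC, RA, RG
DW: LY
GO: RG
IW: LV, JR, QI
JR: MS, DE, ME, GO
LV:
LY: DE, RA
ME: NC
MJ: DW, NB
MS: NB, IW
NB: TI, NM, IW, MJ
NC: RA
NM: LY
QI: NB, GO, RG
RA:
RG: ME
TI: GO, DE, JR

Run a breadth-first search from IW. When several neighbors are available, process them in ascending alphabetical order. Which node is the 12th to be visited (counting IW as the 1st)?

RA

Visit IW; enqueue JR, LV, QI → queue [JR, LV, QI]
Visit JR; enqueue DE, GO, ME, MS → queue [LV, QI, DE, GO, ME, MS]
Visit LV → queue [QI, DE, GO, ME, MS]
Visit QI; enqueue NB, RG → queue [DE, GO, ME, MS, NB, RG]
Visit DE; enqueue NC, RA → queue [GO, ME, MS, NB, RG, NC, RA]
Visit GO → queue [ME, MS, NB, RG, NC, RA]
Visit ME → queue [MS, NB, RG, NC, RA]
Visit MS → queue [NB, RG, NC, RA]
Visit NB; enqueue MJ, NM, TI → queue [RG, NC, RA, MJ, NM, TI]
Visit RG → queue [NC, RA, MJ, NM, TI]
Visit NC → queue [RA, MJ, NM, TI]
Visit RA → queue [MJ, NM, TI]
Visit MJ; enqueue DW → queue [NM, TI, DW]
Visit NM; enqueue LY → queue [TI, DW, LY]
Visit TI → queue [DW, LY]
Visit DW → queue [LY]
Visit LY → queue []

Visit order: IW, JR, LV, QI, DE, GO, ME, MS, NB, RG, NC, RA, MJ, NM, TI, DW, LY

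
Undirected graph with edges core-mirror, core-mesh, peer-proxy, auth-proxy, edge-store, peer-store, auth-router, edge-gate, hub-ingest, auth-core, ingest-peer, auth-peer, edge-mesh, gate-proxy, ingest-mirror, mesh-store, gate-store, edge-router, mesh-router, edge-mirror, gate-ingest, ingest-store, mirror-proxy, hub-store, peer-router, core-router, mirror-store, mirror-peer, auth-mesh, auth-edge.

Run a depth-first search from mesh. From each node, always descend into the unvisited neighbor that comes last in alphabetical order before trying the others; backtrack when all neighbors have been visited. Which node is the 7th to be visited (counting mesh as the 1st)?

proxy

Visit mesh
mesh → store
store → peer
peer → router
router → edge
edge → mirror
mirror → proxy
proxy → gate
gate → ingest
ingest → hub
proxy → auth
auth → core

Visit order: mesh, store, peer, router, edge, mirror, proxy, gate, ingest, hub, auth, core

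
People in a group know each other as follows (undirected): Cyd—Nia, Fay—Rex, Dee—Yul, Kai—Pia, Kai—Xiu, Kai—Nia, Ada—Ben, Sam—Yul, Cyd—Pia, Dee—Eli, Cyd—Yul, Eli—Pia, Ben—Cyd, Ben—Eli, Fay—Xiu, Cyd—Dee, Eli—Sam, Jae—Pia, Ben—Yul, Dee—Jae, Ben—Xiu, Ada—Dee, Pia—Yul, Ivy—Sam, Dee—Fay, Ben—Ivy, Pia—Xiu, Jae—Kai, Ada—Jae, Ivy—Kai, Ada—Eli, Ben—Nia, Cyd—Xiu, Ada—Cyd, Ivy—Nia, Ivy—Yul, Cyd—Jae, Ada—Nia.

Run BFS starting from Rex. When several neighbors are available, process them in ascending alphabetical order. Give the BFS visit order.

Visit Rex; enqueue Fay → queue [Fay]
Visit Fay; enqueue Dee, Xiu → queue [Dee, Xiu]
Visit Dee; enqueue Ada, Cyd, Eli, Jae, Yul → queue [Xiu, Ada, Cyd, Eli, Jae, Yul]
Visit Xiu; enqueue Ben, Kai, Pia → queue [Ada, Cyd, Eli, Jae, Yul, Ben, Kai, Pia]
Visit Ada; enqueue Nia → queue [Cyd, Eli, Jae, Yul, Ben, Kai, Pia, Nia]
Visit Cyd → queue [Eli, Jae, Yul, Ben, Kai, Pia, Nia]
Visit Eli; enqueue Sam → queue [Jae, Yul, Ben, Kai, Pia, Nia, Sam]
Visit Jae → queue [Yul, Ben, Kai, Pia, Nia, Sam]
Visit Yul; enqueue Ivy → queue [Ben, Kai, Pia, Nia, Sam, Ivy]
Visit Ben → queue [Kai, Pia, Nia, Sam, Ivy]
Visit Kai → queue [Pia, Nia, Sam, Ivy]
Visit Pia → queue [Nia, Sam, Ivy]
Visit Nia → queue [Sam, Ivy]
Visit Sam → queue [Ivy]
Visit Ivy → queue []

Rex -> Fay -> Dee -> Xiu -> Ada -> Cyd -> Eli -> Jae -> Yul -> Ben -> Kai -> Pia -> Nia -> Sam -> Ivy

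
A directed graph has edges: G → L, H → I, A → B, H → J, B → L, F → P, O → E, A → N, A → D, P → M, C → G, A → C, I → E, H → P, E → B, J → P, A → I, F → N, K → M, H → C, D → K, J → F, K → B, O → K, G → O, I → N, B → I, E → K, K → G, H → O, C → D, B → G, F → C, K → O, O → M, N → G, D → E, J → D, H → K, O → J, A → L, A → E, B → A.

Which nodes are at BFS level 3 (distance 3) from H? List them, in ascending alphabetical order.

A, L

Level 0: H
Level 1: C, I, J, K, O, P
Level 2: B, D, E, F, G, M, N
Level 3: A, L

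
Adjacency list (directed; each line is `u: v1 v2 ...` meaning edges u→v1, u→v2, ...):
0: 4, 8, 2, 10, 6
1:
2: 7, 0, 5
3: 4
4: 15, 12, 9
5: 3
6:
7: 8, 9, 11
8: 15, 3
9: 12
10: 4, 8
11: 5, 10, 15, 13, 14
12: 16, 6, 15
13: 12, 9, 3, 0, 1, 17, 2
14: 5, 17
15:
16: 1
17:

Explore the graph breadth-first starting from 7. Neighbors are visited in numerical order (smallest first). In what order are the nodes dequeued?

Visit 7; enqueue 8, 9, 11 → queue [8, 9, 11]
Visit 8; enqueue 3, 15 → queue [9, 11, 3, 15]
Visit 9; enqueue 12 → queue [11, 3, 15, 12]
Visit 11; enqueue 5, 10, 13, 14 → queue [3, 15, 12, 5, 10, 13, 14]
Visit 3; enqueue 4 → queue [15, 12, 5, 10, 13, 14, 4]
Visit 15 → queue [12, 5, 10, 13, 14, 4]
Visit 12; enqueue 6, 16 → queue [5, 10, 13, 14, 4, 6, 16]
Visit 5 → queue [10, 13, 14, 4, 6, 16]
Visit 10 → queue [13, 14, 4, 6, 16]
Visit 13; enqueue 0, 1, 2, 17 → queue [14, 4, 6, 16, 0, 1, 2, 17]
Visit 14 → queue [4, 6, 16, 0, 1, 2, 17]
Visit 4 → queue [6, 16, 0, 1, 2, 17]
Visit 6 → queue [16, 0, 1, 2, 17]
Visit 16 → queue [0, 1, 2, 17]
Visit 0 → queue [1, 2, 17]
Visit 1 → queue [2, 17]
Visit 2 → queue [17]
Visit 17 → queue []

7 -> 8 -> 9 -> 11 -> 3 -> 15 -> 12 -> 5 -> 10 -> 13 -> 14 -> 4 -> 6 -> 16 -> 0 -> 1 -> 2 -> 17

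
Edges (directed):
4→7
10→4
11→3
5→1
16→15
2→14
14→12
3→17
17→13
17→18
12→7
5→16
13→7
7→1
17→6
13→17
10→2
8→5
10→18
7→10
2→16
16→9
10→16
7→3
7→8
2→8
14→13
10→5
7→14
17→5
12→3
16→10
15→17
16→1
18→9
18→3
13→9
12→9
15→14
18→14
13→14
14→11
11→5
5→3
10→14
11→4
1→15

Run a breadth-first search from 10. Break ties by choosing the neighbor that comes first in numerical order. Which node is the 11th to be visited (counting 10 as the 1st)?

Visit 10; enqueue 2, 4, 5, 14, 16, 18 → queue [2, 4, 5, 14, 16, 18]
Visit 2; enqueue 8 → queue [4, 5, 14, 16, 18, 8]
Visit 4; enqueue 7 → queue [5, 14, 16, 18, 8, 7]
Visit 5; enqueue 1, 3 → queue [14, 16, 18, 8, 7, 1, 3]
Visit 14; enqueue 11, 12, 13 → queue [16, 18, 8, 7, 1, 3, 11, 12, 13]
Visit 16; enqueue 9, 15 → queue [18, 8, 7, 1, 3, 11, 12, 13, 9, 15]
Visit 18 → queue [8, 7, 1, 3, 11, 12, 13, 9, 15]
Visit 8 → queue [7, 1, 3, 11, 12, 13, 9, 15]
Visit 7 → queue [1, 3, 11, 12, 13, 9, 15]
Visit 1 → queue [3, 11, 12, 13, 9, 15]
Visit 3; enqueue 17 → queue [11, 12, 13, 9, 15, 17]
Visit 11 → queue [12, 13, 9, 15, 17]
Visit 12 → queue [13, 9, 15, 17]
Visit 13 → queue [9, 15, 17]
Visit 9 → queue [15, 17]
Visit 15 → queue [17]
Visit 17; enqueue 6 → queue [6]
Visit 6 → queue []

Visit order: 10, 2, 4, 5, 14, 16, 18, 8, 7, 1, 3, 11, 12, 13, 9, 15, 17, 6

3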